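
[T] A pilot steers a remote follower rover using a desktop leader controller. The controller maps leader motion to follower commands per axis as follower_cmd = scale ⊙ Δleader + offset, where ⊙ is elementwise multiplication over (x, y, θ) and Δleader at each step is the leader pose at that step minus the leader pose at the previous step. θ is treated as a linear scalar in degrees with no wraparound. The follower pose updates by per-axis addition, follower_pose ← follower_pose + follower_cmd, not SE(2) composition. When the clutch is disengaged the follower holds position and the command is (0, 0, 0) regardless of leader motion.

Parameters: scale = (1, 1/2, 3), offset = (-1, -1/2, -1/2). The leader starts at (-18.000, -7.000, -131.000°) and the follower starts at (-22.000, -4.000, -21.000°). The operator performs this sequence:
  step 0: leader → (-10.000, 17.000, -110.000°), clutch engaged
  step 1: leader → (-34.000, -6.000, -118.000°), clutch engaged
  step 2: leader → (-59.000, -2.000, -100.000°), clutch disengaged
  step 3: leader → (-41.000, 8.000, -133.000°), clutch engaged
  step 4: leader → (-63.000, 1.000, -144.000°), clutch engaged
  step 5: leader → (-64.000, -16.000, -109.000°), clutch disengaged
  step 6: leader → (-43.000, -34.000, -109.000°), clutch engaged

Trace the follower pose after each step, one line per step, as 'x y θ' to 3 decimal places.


step 0: Δleader=(8.000, 24.000, 21.000°), engaged; cmd=(7.000, 11.500, 62.500°) → follower=(-15.000, 7.500, 41.500°)
step 1: Δleader=(-24.000, -23.000, -8.000°), engaged; cmd=(-25.000, -12.000, -24.500°) → follower=(-40.000, -4.500, 17.000°)
step 2: Δleader=(-25.000, 4.000, 18.000°), disengaged; cmd=(0,0,0) → follower holds at (-40.000, -4.500, 17.000°)
step 3: Δleader=(18.000, 10.000, -33.000°), engaged; cmd=(17.000, 4.500, -99.500°) → follower=(-23.000, 0.000, -82.500°)
step 4: Δleader=(-22.000, -7.000, -11.000°), engaged; cmd=(-23.000, -4.000, -33.500°) → follower=(-46.000, -4.000, -116.000°)
step 5: Δleader=(-1.000, -17.000, 35.000°), disengaged; cmd=(0,0,0) → follower holds at (-46.000, -4.000, -116.000°)
step 6: Δleader=(21.000, -18.000, 0.000°), engaged; cmd=(20.000, -9.500, -0.500°) → follower=(-26.000, -13.500, -116.500°)

-15.000 7.500 41.500
-40.000 -4.500 17.000
-40.000 -4.500 17.000
-23.000 0.000 -82.500
-46.000 -4.000 -116.000
-46.000 -4.000 -116.000
-26.000 -13.500 -116.500


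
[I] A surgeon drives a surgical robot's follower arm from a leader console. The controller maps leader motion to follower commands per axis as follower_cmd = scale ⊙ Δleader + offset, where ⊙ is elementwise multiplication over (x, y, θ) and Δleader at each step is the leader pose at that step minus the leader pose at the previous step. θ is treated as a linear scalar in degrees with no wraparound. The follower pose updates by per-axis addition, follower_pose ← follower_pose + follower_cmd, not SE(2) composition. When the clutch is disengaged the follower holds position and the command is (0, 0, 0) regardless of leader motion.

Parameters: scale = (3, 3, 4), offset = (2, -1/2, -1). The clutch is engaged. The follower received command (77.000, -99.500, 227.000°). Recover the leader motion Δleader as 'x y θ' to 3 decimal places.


25.000 -33.000 57.000

axis x: (77.000 − 2) / (3) = 25.000
axis y: (-99.500 − -1/2) / (3) = -33.000
axis θ: (227.000 − -1) / (4) = 57.000


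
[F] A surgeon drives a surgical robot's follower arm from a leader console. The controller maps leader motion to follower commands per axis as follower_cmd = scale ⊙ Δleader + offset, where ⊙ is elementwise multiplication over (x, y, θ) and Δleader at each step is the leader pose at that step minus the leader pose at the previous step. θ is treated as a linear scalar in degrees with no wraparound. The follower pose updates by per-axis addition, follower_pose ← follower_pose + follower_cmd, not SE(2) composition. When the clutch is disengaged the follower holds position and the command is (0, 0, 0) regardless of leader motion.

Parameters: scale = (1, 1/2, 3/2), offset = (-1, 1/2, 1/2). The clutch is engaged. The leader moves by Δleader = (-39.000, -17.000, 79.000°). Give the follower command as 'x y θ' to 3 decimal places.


axis x: 1·-39.000 + -1 = -40.000
axis y: 1/2·-17.000 + 1/2 = -8.000
axis θ: 3/2·79.000 + 1/2 = 119.000

-40.000 -8.000 119.000


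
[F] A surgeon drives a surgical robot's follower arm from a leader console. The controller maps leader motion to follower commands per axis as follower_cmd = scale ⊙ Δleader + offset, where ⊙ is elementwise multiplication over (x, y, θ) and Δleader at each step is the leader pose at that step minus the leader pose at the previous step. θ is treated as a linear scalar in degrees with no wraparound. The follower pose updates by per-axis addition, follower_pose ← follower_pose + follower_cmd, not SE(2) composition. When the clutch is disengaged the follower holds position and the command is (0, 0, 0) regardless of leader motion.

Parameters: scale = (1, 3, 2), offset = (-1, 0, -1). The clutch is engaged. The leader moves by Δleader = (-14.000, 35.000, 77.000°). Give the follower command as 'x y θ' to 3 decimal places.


-15.000 105.000 153.000

axis x: 1·-14.000 + -1 = -15.000
axis y: 3·35.000 + 0 = 105.000
axis θ: 2·77.000 + -1 = 153.000


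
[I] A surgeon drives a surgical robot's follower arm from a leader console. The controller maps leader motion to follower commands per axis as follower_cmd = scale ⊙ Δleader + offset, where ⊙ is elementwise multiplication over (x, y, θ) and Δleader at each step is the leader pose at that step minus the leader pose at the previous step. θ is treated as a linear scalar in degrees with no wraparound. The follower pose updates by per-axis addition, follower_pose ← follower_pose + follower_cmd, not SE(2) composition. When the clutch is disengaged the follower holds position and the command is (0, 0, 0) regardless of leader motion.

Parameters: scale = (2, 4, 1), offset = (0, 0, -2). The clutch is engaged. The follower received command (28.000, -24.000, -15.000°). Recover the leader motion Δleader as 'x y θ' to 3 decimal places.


axis x: (28.000 − 0) / (2) = 14.000
axis y: (-24.000 − 0) / (4) = -6.000
axis θ: (-15.000 − -2) / (1) = -13.000

14.000 -6.000 -13.000


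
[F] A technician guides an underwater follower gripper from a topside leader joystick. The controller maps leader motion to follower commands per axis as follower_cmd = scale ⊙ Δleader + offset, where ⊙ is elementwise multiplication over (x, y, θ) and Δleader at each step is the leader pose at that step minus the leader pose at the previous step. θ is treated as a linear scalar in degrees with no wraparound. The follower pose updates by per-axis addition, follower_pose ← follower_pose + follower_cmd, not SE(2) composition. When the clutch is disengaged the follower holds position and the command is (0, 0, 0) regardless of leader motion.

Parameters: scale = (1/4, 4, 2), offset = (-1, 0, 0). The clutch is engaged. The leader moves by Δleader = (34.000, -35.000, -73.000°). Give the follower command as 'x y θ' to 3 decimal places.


7.500 -140.000 -146.000

axis x: 1/4·34.000 + -1 = 7.500
axis y: 4·-35.000 + 0 = -140.000
axis θ: 2·-73.000 + 0 = -146.000


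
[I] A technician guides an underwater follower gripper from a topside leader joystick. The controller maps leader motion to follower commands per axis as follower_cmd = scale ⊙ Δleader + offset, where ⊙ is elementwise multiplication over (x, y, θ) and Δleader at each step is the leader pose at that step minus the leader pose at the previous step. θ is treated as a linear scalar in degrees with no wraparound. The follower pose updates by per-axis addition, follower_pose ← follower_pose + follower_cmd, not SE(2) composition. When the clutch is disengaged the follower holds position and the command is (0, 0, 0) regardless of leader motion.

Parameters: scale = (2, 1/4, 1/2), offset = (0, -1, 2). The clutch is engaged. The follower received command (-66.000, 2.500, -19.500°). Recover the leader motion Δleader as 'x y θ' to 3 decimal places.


axis x: (-66.000 − 0) / (2) = -33.000
axis y: (2.500 − -1) / (1/4) = 14.000
axis θ: (-19.500 − 2) / (1/2) = -43.000

-33.000 14.000 -43.000


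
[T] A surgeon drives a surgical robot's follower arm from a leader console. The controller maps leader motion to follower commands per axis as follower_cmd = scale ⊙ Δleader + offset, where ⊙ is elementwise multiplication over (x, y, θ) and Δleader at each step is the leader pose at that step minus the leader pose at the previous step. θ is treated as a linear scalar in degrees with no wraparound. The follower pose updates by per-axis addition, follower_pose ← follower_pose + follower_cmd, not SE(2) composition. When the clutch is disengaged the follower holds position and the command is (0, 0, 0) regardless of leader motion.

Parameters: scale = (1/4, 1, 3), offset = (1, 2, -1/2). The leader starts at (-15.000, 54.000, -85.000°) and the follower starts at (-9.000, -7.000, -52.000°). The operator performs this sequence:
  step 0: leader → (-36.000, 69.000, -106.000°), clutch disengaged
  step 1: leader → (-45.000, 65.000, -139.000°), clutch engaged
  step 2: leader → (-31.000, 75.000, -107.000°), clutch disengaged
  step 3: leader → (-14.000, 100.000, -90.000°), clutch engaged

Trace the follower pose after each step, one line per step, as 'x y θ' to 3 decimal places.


step 0: Δleader=(-21.000, 15.000, -21.000°), disengaged; cmd=(0,0,0) → follower holds at (-9.000, -7.000, -52.000°)
step 1: Δleader=(-9.000, -4.000, -33.000°), engaged; cmd=(-1.250, -2.000, -99.500°) → follower=(-10.250, -9.000, -151.500°)
step 2: Δleader=(14.000, 10.000, 32.000°), disengaged; cmd=(0,0,0) → follower holds at (-10.250, -9.000, -151.500°)
step 3: Δleader=(17.000, 25.000, 17.000°), engaged; cmd=(5.250, 27.000, 50.500°) → follower=(-5.000, 18.000, -101.000°)

-9.000 -7.000 -52.000
-10.250 -9.000 -151.500
-10.250 -9.000 -151.500
-5.000 18.000 -101.000


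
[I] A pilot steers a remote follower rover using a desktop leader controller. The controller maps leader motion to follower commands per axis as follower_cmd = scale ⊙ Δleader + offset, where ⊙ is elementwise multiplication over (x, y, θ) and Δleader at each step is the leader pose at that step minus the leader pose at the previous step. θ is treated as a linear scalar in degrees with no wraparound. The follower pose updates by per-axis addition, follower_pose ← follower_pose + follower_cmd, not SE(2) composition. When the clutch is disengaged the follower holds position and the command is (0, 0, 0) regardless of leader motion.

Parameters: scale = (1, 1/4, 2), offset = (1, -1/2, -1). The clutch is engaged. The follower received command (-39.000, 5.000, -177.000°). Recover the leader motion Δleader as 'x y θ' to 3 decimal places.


-40.000 22.000 -88.000

axis x: (-39.000 − 1) / (1) = -40.000
axis y: (5.000 − -1/2) / (1/4) = 22.000
axis θ: (-177.000 − -1) / (2) = -88.000


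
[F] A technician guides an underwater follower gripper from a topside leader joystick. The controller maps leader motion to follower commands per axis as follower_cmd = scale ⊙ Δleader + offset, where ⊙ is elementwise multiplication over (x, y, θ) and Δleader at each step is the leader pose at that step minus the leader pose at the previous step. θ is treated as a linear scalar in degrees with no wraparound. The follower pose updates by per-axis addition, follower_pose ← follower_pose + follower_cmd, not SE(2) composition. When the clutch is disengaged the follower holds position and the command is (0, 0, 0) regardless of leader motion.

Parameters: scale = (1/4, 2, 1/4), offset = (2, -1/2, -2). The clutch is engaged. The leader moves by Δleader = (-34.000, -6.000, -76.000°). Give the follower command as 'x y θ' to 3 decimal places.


axis x: 1/4·-34.000 + 2 = -6.500
axis y: 2·-6.000 + -1/2 = -12.500
axis θ: 1/4·-76.000 + -2 = -21.000

-6.500 -12.500 -21.000


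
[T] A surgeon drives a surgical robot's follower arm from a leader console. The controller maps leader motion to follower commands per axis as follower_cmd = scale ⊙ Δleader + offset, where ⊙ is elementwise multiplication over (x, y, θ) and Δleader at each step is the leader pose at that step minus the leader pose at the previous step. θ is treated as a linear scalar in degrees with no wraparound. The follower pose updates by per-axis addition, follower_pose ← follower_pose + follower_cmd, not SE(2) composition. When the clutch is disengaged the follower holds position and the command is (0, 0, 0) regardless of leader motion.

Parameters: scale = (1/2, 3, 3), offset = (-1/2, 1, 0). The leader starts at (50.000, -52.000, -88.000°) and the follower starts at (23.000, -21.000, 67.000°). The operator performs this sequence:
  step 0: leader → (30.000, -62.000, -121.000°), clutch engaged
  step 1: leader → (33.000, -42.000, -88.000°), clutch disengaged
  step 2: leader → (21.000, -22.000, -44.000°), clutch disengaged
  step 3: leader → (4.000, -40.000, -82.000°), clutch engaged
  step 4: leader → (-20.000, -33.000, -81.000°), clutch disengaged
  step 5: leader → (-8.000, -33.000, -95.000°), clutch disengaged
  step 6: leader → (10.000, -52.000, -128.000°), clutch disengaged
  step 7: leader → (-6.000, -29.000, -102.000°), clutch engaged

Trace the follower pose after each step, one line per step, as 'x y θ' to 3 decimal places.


step 0: Δleader=(-20.000, -10.000, -33.000°), engaged; cmd=(-10.500, -29.000, -99.000°) → follower=(12.500, -50.000, -32.000°)
step 1: Δleader=(3.000, 20.000, 33.000°), disengaged; cmd=(0,0,0) → follower holds at (12.500, -50.000, -32.000°)
step 2: Δleader=(-12.000, 20.000, 44.000°), disengaged; cmd=(0,0,0) → follower holds at (12.500, -50.000, -32.000°)
step 3: Δleader=(-17.000, -18.000, -38.000°), engaged; cmd=(-9.000, -53.000, -114.000°) → follower=(3.500, -103.000, -146.000°)
step 4: Δleader=(-24.000, 7.000, 1.000°), disengaged; cmd=(0,0,0) → follower holds at (3.500, -103.000, -146.000°)
step 5: Δleader=(12.000, 0.000, -14.000°), disengaged; cmd=(0,0,0) → follower holds at (3.500, -103.000, -146.000°)
step 6: Δleader=(18.000, -19.000, -33.000°), disengaged; cmd=(0,0,0) → follower holds at (3.500, -103.000, -146.000°)
step 7: Δleader=(-16.000, 23.000, 26.000°), engaged; cmd=(-8.500, 70.000, 78.000°) → follower=(-5.000, -33.000, -68.000°)

12.500 -50.000 -32.000
12.500 -50.000 -32.000
12.500 -50.000 -32.000
3.500 -103.000 -146.000
3.500 -103.000 -146.000
3.500 -103.000 -146.000
3.500 -103.000 -146.000
-5.000 -33.000 -68.000


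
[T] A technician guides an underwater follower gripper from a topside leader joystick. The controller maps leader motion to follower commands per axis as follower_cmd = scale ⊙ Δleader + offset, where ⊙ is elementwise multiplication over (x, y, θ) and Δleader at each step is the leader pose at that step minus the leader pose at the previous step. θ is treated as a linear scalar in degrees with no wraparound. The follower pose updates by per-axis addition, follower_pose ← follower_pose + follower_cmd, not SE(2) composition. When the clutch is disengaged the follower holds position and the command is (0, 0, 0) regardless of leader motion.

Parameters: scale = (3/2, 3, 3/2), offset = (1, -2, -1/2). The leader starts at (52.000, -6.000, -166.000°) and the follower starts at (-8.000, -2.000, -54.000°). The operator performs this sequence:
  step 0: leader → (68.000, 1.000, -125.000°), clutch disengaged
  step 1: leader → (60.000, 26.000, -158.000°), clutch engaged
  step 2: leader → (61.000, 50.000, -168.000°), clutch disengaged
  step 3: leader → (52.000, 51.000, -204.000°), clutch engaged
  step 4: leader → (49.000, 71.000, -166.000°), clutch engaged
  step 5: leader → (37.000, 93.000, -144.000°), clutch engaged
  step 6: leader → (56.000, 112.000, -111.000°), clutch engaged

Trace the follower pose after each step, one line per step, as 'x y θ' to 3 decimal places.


-8.000 -2.000 -54.000
-19.000 71.000 -104.000
-19.000 71.000 -104.000
-31.500 72.000 -158.500
-35.000 130.000 -102.000
-52.000 194.000 -69.500
-22.500 249.000 -20.500

step 0: Δleader=(16.000, 7.000, 41.000°), disengaged; cmd=(0,0,0) → follower holds at (-8.000, -2.000, -54.000°)
step 1: Δleader=(-8.000, 25.000, -33.000°), engaged; cmd=(-11.000, 73.000, -50.000°) → follower=(-19.000, 71.000, -104.000°)
step 2: Δleader=(1.000, 24.000, -10.000°), disengaged; cmd=(0,0,0) → follower holds at (-19.000, 71.000, -104.000°)
step 3: Δleader=(-9.000, 1.000, -36.000°), engaged; cmd=(-12.500, 1.000, -54.500°) → follower=(-31.500, 72.000, -158.500°)
step 4: Δleader=(-3.000, 20.000, 38.000°), engaged; cmd=(-3.500, 58.000, 56.500°) → follower=(-35.000, 130.000, -102.000°)
step 5: Δleader=(-12.000, 22.000, 22.000°), engaged; cmd=(-17.000, 64.000, 32.500°) → follower=(-52.000, 194.000, -69.500°)
step 6: Δleader=(19.000, 19.000, 33.000°), engaged; cmd=(29.500, 55.000, 49.000°) → follower=(-22.500, 249.000, -20.500°)


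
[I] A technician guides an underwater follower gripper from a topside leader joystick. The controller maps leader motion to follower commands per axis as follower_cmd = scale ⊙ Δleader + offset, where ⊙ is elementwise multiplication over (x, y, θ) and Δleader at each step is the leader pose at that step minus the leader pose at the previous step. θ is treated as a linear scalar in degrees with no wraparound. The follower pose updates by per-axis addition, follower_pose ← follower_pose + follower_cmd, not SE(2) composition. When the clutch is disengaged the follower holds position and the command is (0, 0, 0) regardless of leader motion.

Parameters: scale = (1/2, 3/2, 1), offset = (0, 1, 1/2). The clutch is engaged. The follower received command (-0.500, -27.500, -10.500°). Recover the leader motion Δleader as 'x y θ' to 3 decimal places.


-1.000 -19.000 -11.000

axis x: (-0.500 − 0) / (1/2) = -1.000
axis y: (-27.500 − 1) / (3/2) = -19.000
axis θ: (-10.500 − 1/2) / (1) = -11.000


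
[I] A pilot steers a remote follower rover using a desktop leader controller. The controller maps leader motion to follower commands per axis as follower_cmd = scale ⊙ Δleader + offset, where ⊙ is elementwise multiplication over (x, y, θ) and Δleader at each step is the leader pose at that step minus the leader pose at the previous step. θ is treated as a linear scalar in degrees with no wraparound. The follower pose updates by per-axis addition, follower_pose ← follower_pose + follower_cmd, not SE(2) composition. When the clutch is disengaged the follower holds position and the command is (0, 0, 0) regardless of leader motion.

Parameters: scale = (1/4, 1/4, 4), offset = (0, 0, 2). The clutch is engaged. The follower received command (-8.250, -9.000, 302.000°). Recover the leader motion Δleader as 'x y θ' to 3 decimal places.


-33.000 -36.000 75.000

axis x: (-8.250 − 0) / (1/4) = -33.000
axis y: (-9.000 − 0) / (1/4) = -36.000
axis θ: (302.000 − 2) / (4) = 75.000


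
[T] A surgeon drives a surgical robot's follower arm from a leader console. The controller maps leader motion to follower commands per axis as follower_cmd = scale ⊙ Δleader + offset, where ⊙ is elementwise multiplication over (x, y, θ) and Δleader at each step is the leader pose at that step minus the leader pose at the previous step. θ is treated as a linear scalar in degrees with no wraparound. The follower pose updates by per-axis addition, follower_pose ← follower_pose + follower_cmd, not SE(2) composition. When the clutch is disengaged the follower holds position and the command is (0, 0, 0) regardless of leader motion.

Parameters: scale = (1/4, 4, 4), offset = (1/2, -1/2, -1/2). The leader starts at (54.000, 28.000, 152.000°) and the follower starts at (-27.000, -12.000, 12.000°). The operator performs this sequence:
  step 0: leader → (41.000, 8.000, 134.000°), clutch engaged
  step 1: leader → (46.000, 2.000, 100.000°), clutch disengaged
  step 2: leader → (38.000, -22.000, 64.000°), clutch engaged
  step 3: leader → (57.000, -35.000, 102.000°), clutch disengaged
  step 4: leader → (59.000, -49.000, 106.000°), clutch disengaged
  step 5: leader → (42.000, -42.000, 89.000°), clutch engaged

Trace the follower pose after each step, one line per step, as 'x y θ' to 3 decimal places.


step 0: Δleader=(-13.000, -20.000, -18.000°), engaged; cmd=(-2.750, -80.500, -72.500°) → follower=(-29.750, -92.500, -60.500°)
step 1: Δleader=(5.000, -6.000, -34.000°), disengaged; cmd=(0,0,0) → follower holds at (-29.750, -92.500, -60.500°)
step 2: Δleader=(-8.000, -24.000, -36.000°), engaged; cmd=(-1.500, -96.500, -144.500°) → follower=(-31.250, -189.000, -205.000°)
step 3: Δleader=(19.000, -13.000, 38.000°), disengaged; cmd=(0,0,0) → follower holds at (-31.250, -189.000, -205.000°)
step 4: Δleader=(2.000, -14.000, 4.000°), disengaged; cmd=(0,0,0) → follower holds at (-31.250, -189.000, -205.000°)
step 5: Δleader=(-17.000, 7.000, -17.000°), engaged; cmd=(-3.750, 27.500, -68.500°) → follower=(-35.000, -161.500, -273.500°)

-29.750 -92.500 -60.500
-29.750 -92.500 -60.500
-31.250 -189.000 -205.000
-31.250 -189.000 -205.000
-31.250 -189.000 -205.000
-35.000 -161.500 -273.500


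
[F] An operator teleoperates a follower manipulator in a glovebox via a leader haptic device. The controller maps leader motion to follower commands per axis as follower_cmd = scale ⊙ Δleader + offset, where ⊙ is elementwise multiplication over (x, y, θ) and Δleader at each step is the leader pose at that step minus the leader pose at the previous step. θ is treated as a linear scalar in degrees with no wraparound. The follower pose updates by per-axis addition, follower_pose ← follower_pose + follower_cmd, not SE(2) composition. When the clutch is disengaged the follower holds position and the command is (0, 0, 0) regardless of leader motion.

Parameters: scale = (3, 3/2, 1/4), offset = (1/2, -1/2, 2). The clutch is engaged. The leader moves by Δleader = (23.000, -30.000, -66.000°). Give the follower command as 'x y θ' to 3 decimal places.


axis x: 3·23.000 + 1/2 = 69.500
axis y: 3/2·-30.000 + -1/2 = -45.500
axis θ: 1/4·-66.000 + 2 = -14.500

69.500 -45.500 -14.500


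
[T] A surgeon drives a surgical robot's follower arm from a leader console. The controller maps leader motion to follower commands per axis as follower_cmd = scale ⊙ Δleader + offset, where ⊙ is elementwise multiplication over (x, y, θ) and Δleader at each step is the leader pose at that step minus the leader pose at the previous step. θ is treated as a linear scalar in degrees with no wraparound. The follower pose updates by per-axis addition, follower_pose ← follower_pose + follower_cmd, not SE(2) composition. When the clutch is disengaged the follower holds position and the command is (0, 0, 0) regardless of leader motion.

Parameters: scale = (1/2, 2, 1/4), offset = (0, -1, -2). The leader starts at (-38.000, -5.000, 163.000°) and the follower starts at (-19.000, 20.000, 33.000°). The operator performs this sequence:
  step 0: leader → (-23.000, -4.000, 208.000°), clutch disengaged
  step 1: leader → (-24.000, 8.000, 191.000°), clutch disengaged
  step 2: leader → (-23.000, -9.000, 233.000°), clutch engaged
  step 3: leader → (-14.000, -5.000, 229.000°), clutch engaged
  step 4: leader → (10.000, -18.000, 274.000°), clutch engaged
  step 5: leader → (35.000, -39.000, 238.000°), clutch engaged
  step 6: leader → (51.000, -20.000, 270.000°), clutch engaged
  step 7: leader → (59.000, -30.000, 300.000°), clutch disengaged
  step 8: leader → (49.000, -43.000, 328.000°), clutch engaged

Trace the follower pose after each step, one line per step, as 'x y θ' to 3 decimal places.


step 0: Δleader=(15.000, 1.000, 45.000°), disengaged; cmd=(0,0,0) → follower holds at (-19.000, 20.000, 33.000°)
step 1: Δleader=(-1.000, 12.000, -17.000°), disengaged; cmd=(0,0,0) → follower holds at (-19.000, 20.000, 33.000°)
step 2: Δleader=(1.000, -17.000, 42.000°), engaged; cmd=(0.500, -35.000, 8.500°) → follower=(-18.500, -15.000, 41.500°)
step 3: Δleader=(9.000, 4.000, -4.000°), engaged; cmd=(4.500, 7.000, -3.000°) → follower=(-14.000, -8.000, 38.500°)
step 4: Δleader=(24.000, -13.000, 45.000°), engaged; cmd=(12.000, -27.000, 9.250°) → follower=(-2.000, -35.000, 47.750°)
step 5: Δleader=(25.000, -21.000, -36.000°), engaged; cmd=(12.500, -43.000, -11.000°) → follower=(10.500, -78.000, 36.750°)
step 6: Δleader=(16.000, 19.000, 32.000°), engaged; cmd=(8.000, 37.000, 6.000°) → follower=(18.500, -41.000, 42.750°)
step 7: Δleader=(8.000, -10.000, 30.000°), disengaged; cmd=(0,0,0) → follower holds at (18.500, -41.000, 42.750°)
step 8: Δleader=(-10.000, -13.000, 28.000°), engaged; cmd=(-5.000, -27.000, 5.000°) → follower=(13.500, -68.000, 47.750°)

-19.000 20.000 33.000
-19.000 20.000 33.000
-18.500 -15.000 41.500
-14.000 -8.000 38.500
-2.000 -35.000 47.750
10.500 -78.000 36.750
18.500 -41.000 42.750
18.500 -41.000 42.750
13.500 -68.000 47.750


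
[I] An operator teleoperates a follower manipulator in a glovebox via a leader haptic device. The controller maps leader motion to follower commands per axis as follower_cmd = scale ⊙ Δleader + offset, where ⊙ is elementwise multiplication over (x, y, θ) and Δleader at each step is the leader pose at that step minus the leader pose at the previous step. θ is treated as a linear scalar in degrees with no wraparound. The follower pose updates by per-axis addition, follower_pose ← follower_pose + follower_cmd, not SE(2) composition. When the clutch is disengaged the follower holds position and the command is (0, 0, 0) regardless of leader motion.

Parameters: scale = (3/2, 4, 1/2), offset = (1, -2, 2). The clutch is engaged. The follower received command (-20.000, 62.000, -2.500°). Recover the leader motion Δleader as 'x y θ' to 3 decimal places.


-14.000 16.000 -9.000

axis x: (-20.000 − 1) / (3/2) = -14.000
axis y: (62.000 − -2) / (4) = 16.000
axis θ: (-2.500 − 2) / (1/2) = -9.000


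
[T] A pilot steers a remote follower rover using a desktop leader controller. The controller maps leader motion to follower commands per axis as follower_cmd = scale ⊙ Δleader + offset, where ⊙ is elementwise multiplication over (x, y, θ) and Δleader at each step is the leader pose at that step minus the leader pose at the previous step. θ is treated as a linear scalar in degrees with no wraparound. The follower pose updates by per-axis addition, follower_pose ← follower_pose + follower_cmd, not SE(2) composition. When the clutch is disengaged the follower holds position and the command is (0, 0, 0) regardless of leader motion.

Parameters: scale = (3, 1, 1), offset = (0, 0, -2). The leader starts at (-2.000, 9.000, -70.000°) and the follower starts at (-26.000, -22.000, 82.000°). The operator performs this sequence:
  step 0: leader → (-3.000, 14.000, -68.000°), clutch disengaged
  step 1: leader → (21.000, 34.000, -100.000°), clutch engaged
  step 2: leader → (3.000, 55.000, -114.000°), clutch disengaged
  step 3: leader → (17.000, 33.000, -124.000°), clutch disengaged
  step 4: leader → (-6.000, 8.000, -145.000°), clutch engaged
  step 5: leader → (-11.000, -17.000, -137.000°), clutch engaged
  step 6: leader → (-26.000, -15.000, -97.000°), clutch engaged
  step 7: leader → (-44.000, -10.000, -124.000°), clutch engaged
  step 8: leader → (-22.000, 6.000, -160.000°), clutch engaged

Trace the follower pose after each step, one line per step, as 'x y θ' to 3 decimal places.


step 0: Δleader=(-1.000, 5.000, 2.000°), disengaged; cmd=(0,0,0) → follower holds at (-26.000, -22.000, 82.000°)
step 1: Δleader=(24.000, 20.000, -32.000°), engaged; cmd=(72.000, 20.000, -34.000°) → follower=(46.000, -2.000, 48.000°)
step 2: Δleader=(-18.000, 21.000, -14.000°), disengaged; cmd=(0,0,0) → follower holds at (46.000, -2.000, 48.000°)
step 3: Δleader=(14.000, -22.000, -10.000°), disengaged; cmd=(0,0,0) → follower holds at (46.000, -2.000, 48.000°)
step 4: Δleader=(-23.000, -25.000, -21.000°), engaged; cmd=(-69.000, -25.000, -23.000°) → follower=(-23.000, -27.000, 25.000°)
step 5: Δleader=(-5.000, -25.000, 8.000°), engaged; cmd=(-15.000, -25.000, 6.000°) → follower=(-38.000, -52.000, 31.000°)
step 6: Δleader=(-15.000, 2.000, 40.000°), engaged; cmd=(-45.000, 2.000, 38.000°) → follower=(-83.000, -50.000, 69.000°)
step 7: Δleader=(-18.000, 5.000, -27.000°), engaged; cmd=(-54.000, 5.000, -29.000°) → follower=(-137.000, -45.000, 40.000°)
step 8: Δleader=(22.000, 16.000, -36.000°), engaged; cmd=(66.000, 16.000, -38.000°) → follower=(-71.000, -29.000, 2.000°)

-26.000 -22.000 82.000
46.000 -2.000 48.000
46.000 -2.000 48.000
46.000 -2.000 48.000
-23.000 -27.000 25.000
-38.000 -52.000 31.000
-83.000 -50.000 69.000
-137.000 -45.000 40.000
-71.000 -29.000 2.000


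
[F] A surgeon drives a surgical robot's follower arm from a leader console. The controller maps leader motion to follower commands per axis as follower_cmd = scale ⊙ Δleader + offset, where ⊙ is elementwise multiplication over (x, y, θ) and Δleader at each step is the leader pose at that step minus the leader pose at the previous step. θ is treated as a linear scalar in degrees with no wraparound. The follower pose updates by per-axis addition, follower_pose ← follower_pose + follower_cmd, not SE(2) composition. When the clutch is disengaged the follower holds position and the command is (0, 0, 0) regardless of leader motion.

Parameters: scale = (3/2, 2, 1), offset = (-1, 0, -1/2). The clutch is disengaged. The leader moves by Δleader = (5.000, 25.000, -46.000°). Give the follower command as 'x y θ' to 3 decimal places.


0.000 0.000 0.000

clutch disengaged → follower holds; cmd = (0, 0, 0)


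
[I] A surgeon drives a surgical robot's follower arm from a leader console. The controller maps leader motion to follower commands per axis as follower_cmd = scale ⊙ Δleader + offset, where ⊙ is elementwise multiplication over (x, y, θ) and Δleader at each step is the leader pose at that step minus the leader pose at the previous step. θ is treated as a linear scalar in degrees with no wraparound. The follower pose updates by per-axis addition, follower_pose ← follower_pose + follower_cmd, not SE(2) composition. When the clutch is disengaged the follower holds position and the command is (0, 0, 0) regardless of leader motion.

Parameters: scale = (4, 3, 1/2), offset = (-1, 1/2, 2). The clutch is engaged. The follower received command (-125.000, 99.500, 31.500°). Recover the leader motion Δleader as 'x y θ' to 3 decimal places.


-31.000 33.000 59.000

axis x: (-125.000 − -1) / (4) = -31.000
axis y: (99.500 − 1/2) / (3) = 33.000
axis θ: (31.500 − 2) / (1/2) = 59.000


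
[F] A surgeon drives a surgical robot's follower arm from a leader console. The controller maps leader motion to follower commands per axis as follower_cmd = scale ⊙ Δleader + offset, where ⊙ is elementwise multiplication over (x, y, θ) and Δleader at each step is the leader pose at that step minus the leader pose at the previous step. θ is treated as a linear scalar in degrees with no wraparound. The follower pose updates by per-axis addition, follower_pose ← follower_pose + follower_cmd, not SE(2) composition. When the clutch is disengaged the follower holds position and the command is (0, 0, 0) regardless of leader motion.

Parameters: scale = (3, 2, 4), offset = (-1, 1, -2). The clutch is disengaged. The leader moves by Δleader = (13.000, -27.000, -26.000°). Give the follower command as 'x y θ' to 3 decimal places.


clutch disengaged → follower holds; cmd = (0, 0, 0)

0.000 0.000 0.000


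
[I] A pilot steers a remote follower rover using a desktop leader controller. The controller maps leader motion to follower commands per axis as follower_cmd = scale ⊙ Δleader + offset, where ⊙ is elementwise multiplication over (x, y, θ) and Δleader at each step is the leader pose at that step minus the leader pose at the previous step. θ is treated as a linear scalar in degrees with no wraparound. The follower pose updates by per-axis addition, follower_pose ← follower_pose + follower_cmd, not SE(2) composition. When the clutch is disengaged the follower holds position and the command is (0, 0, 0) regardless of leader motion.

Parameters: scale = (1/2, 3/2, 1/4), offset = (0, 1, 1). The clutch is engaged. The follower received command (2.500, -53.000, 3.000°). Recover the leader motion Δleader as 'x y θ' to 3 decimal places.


5.000 -36.000 8.000

axis x: (2.500 − 0) / (1/2) = 5.000
axis y: (-53.000 − 1) / (3/2) = -36.000
axis θ: (3.000 − 1) / (1/4) = 8.000


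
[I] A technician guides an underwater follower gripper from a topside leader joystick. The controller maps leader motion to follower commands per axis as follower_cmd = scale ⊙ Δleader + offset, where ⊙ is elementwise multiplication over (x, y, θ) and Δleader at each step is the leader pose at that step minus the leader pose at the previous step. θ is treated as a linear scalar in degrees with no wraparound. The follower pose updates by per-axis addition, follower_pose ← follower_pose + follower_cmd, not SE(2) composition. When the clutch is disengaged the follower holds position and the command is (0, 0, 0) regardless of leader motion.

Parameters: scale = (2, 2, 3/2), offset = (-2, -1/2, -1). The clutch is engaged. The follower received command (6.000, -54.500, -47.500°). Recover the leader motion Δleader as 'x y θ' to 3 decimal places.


axis x: (6.000 − -2) / (2) = 4.000
axis y: (-54.500 − -1/2) / (2) = -27.000
axis θ: (-47.500 − -1) / (3/2) = -31.000

4.000 -27.000 -31.000


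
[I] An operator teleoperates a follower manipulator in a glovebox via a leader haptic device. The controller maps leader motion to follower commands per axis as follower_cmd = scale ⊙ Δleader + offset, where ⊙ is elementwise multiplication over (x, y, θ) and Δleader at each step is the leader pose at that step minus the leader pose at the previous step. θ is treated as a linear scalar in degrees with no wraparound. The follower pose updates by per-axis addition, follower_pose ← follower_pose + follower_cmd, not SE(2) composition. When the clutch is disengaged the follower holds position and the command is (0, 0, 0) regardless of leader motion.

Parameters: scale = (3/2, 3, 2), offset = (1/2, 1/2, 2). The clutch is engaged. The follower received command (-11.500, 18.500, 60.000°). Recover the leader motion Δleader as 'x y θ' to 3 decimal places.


axis x: (-11.500 − 1/2) / (3/2) = -8.000
axis y: (18.500 − 1/2) / (3) = 6.000
axis θ: (60.000 − 2) / (2) = 29.000

-8.000 6.000 29.000


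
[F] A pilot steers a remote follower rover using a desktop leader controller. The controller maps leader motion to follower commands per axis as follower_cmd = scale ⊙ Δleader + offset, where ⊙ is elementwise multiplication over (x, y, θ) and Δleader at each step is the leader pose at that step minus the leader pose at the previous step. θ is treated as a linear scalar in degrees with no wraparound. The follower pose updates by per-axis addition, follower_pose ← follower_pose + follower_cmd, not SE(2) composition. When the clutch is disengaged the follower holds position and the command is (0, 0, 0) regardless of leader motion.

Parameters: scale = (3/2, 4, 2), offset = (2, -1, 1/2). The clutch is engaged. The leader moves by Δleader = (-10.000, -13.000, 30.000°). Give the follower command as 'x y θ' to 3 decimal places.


axis x: 3/2·-10.000 + 2 = -13.000
axis y: 4·-13.000 + -1 = -53.000
axis θ: 2·30.000 + 1/2 = 60.500

-13.000 -53.000 60.500


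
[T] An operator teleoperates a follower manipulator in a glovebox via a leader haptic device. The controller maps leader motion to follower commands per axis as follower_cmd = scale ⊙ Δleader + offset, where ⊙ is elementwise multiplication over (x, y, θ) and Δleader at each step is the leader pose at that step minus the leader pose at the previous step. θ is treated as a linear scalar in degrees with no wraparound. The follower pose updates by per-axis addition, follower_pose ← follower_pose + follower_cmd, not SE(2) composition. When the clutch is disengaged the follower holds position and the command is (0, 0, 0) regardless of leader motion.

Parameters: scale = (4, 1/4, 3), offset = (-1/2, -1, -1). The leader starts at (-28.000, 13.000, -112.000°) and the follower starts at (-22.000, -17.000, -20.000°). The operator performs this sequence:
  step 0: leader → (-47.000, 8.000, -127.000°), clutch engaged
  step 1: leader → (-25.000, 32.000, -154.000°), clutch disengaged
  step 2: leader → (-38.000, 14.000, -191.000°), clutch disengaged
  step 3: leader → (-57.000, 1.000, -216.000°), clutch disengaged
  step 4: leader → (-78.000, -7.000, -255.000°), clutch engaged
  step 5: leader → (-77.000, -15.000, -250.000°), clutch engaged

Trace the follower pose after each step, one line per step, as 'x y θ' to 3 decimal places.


-98.500 -19.250 -66.000
-98.500 -19.250 -66.000
-98.500 -19.250 -66.000
-98.500 -19.250 -66.000
-183.000 -22.250 -184.000
-179.500 -25.250 -170.000

step 0: Δleader=(-19.000, -5.000, -15.000°), engaged; cmd=(-76.500, -2.250, -46.000°) → follower=(-98.500, -19.250, -66.000°)
step 1: Δleader=(22.000, 24.000, -27.000°), disengaged; cmd=(0,0,0) → follower holds at (-98.500, -19.250, -66.000°)
step 2: Δleader=(-13.000, -18.000, -37.000°), disengaged; cmd=(0,0,0) → follower holds at (-98.500, -19.250, -66.000°)
step 3: Δleader=(-19.000, -13.000, -25.000°), disengaged; cmd=(0,0,0) → follower holds at (-98.500, -19.250, -66.000°)
step 4: Δleader=(-21.000, -8.000, -39.000°), engaged; cmd=(-84.500, -3.000, -118.000°) → follower=(-183.000, -22.250, -184.000°)
step 5: Δleader=(1.000, -8.000, 5.000°), engaged; cmd=(3.500, -3.000, 14.000°) → follower=(-179.500, -25.250, -170.000°)


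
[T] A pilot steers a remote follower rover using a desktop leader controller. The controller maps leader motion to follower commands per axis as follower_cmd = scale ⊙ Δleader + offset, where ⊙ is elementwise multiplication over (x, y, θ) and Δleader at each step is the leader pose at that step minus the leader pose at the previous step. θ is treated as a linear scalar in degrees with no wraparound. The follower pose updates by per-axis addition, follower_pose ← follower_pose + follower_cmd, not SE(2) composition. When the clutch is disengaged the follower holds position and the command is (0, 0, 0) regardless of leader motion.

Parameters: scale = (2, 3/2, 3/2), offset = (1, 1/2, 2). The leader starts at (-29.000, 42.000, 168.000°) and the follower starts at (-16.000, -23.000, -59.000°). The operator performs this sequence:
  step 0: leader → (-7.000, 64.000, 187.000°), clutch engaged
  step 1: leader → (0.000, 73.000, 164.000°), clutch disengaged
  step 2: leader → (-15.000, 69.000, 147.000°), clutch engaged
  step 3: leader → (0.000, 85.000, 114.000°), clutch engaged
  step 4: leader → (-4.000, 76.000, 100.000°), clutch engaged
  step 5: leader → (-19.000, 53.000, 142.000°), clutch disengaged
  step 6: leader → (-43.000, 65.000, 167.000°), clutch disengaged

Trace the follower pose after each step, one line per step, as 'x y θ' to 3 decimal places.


step 0: Δleader=(22.000, 22.000, 19.000°), engaged; cmd=(45.000, 33.500, 30.500°) → follower=(29.000, 10.500, -28.500°)
step 1: Δleader=(7.000, 9.000, -23.000°), disengaged; cmd=(0,0,0) → follower holds at (29.000, 10.500, -28.500°)
step 2: Δleader=(-15.000, -4.000, -17.000°), engaged; cmd=(-29.000, -5.500, -23.500°) → follower=(0.000, 5.000, -52.000°)
step 3: Δleader=(15.000, 16.000, -33.000°), engaged; cmd=(31.000, 24.500, -47.500°) → follower=(31.000, 29.500, -99.500°)
step 4: Δleader=(-4.000, -9.000, -14.000°), engaged; cmd=(-7.000, -13.000, -19.000°) → follower=(24.000, 16.500, -118.500°)
step 5: Δleader=(-15.000, -23.000, 42.000°), disengaged; cmd=(0,0,0) → follower holds at (24.000, 16.500, -118.500°)
step 6: Δleader=(-24.000, 12.000, 25.000°), disengaged; cmd=(0,0,0) → follower holds at (24.000, 16.500, -118.500°)

29.000 10.500 -28.500
29.000 10.500 -28.500
0.000 5.000 -52.000
31.000 29.500 -99.500
24.000 16.500 -118.500
24.000 16.500 -118.500
24.000 16.500 -118.500
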